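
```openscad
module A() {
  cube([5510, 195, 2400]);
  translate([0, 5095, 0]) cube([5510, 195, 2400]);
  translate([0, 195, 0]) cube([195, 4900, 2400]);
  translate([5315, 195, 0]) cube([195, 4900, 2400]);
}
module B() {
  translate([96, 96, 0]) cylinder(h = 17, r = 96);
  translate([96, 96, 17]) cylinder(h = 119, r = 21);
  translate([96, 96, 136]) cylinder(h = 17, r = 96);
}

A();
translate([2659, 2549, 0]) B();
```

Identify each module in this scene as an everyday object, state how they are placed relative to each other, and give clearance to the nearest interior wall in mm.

A is a house frame. B is a spool. The spool sits inside the house frame, centred. The clearance to the nearest interior wall is 2354 mm.

Clearances: x = 2464, y = 2354; minimum 2354 mm.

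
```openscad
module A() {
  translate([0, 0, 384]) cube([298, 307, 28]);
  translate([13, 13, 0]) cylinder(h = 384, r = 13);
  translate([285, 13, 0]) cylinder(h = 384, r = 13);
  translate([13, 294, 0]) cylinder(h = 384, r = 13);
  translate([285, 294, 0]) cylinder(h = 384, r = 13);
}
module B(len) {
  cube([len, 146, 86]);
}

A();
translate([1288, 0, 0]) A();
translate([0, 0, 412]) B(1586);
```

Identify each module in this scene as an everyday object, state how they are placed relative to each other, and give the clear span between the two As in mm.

A is a stool. B is a beam. A beam spans the tops of two stools. The clear span between the two stools is 990 mm.

Second stool starts at x = 1288; first ends at x = 298; clear span = 1288 − 298 = 990 mm.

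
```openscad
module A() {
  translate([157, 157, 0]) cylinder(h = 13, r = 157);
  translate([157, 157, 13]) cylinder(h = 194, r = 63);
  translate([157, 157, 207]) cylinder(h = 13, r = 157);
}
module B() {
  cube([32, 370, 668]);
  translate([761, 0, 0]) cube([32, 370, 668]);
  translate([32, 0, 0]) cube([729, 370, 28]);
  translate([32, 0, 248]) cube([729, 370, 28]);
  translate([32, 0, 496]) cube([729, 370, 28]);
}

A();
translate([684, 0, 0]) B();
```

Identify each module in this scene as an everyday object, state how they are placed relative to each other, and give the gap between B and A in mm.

A is a spool. B is a bookshelf. The bookshelf is on the floor beside the spool on its +x side. The gap between the bookshelf and the spool is 370 mm.

The bookshelf's nearest face is 370 mm from the spool's +x face.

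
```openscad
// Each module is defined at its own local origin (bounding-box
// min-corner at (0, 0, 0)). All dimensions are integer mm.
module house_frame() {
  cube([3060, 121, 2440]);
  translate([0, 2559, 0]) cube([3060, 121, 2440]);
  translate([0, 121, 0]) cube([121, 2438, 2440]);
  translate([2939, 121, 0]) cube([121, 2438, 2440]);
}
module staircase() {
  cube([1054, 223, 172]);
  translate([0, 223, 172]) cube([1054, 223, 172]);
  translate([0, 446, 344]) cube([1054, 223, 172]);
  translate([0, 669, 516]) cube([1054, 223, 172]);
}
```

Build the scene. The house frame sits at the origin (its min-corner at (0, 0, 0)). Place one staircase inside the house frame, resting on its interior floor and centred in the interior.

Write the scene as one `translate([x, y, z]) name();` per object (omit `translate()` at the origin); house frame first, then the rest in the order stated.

house_frame();
translate([1003, 894, 0]) staircase();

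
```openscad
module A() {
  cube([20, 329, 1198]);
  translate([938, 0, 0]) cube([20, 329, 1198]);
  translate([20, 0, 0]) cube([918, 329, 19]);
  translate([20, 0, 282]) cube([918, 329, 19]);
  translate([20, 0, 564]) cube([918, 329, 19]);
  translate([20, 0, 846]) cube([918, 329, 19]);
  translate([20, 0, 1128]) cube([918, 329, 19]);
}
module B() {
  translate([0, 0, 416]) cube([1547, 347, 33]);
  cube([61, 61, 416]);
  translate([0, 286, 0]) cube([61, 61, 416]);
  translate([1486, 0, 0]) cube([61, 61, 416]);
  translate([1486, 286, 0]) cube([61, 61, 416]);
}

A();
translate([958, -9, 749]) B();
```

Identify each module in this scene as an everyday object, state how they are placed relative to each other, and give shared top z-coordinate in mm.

A is a bookshelf. B is a bench. The bench is beside the bookshelf with their tops flush at z = 1198. The shared top z-coordinate is 1198 mm.

Both tops at z = 1198 mm.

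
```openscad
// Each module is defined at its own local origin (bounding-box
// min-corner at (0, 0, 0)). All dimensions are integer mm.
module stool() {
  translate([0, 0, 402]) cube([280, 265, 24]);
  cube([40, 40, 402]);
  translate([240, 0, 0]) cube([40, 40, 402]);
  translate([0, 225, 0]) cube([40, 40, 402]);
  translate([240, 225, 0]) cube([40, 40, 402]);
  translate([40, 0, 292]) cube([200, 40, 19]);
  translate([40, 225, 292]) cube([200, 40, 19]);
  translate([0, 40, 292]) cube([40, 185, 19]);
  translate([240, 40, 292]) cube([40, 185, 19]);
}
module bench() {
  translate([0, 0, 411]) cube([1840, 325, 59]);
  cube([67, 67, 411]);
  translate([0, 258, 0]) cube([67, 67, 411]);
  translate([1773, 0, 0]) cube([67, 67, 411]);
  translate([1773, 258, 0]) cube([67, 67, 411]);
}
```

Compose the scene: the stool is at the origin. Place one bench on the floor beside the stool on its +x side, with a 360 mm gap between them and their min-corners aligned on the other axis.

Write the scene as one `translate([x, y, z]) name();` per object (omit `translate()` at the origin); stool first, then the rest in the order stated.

stool();
translate([640, 0, 0]) bench();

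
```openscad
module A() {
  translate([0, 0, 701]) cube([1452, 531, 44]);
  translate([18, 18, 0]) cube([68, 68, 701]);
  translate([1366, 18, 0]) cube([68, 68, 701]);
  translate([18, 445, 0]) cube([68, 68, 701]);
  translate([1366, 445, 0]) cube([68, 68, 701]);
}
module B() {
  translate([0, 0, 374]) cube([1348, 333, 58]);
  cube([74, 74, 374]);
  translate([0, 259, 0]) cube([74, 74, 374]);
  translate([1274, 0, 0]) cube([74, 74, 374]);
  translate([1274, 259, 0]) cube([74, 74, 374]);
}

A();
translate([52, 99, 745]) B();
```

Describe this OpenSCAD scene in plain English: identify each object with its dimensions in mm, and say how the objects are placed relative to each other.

A is a table: top 1452 mm (x) × 531 mm (y), 44 mm thick, upper face at z = 745 mm, on four 68×68 mm square legs, each inset 18 mm from the nearest pair of top edges, running from z = 0 to the bottom of the top.

B is a long wooden bench with a 1348 mm (x) × 333 mm (y) seat, 58 mm thick, its top surface 432 mm above the floor. Four 74 mm square legs at the seat corners, flush with the edges, run from z = 0 to the seat underside.

The bench is on top of the table, centred.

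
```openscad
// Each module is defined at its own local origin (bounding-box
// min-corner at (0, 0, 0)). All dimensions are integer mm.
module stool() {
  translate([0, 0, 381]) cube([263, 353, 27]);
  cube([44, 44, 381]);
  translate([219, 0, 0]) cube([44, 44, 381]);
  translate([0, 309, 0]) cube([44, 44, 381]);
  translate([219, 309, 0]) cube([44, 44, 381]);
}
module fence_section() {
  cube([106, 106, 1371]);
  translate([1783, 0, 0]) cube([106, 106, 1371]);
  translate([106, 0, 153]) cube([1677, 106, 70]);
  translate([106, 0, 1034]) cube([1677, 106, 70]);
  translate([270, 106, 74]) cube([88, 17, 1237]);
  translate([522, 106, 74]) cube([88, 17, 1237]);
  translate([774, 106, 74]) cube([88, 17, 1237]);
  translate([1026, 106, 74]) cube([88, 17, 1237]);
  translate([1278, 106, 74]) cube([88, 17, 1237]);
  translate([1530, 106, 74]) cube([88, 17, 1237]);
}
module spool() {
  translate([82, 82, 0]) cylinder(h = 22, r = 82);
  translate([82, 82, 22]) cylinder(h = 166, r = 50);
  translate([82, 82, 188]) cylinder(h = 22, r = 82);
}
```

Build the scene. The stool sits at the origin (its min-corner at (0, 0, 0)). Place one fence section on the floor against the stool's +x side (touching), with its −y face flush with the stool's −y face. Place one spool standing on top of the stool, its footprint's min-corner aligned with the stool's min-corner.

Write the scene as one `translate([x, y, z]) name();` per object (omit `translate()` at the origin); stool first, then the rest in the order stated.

stool();
translate([263, 0, 0]) fence_section();
translate([0, 0, 408]) spool();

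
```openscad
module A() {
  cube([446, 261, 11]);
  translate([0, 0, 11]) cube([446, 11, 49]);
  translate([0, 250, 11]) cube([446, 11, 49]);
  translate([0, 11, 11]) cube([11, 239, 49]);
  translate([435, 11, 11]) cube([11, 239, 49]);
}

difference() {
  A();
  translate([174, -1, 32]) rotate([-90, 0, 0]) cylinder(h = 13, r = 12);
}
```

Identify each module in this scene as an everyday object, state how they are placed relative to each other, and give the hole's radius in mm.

A is an open box. The open box has a circular hole through its front wall. The hole's radius is 12 mm.

The subtracted cylinder has r = 12 mm.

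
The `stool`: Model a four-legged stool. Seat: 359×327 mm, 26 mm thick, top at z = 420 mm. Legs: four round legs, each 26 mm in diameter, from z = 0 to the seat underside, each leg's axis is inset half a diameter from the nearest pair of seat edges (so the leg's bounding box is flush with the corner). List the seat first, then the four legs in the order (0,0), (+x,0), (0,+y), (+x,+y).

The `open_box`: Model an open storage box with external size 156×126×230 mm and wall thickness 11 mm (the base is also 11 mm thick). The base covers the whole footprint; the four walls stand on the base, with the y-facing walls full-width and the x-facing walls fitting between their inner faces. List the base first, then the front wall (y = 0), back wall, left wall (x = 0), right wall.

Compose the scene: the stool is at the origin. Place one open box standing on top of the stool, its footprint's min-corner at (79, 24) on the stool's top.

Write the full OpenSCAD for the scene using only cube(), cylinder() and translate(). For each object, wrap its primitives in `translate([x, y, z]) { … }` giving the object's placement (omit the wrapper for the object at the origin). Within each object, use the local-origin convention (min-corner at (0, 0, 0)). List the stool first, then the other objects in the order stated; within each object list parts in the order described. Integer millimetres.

translate([0, 0, 394]) cube([359, 327, 26]);
translate([13, 13, 0]) cylinder(h = 394, r = 13);
translate([346, 13, 0]) cylinder(h = 394, r = 13);
translate([13, 314, 0]) cylinder(h = 394, r = 13);
translate([346, 314, 0]) cylinder(h = 394, r = 13);
translate([79, 24, 420]) {
  cube([156, 126, 11]);
  translate([0, 0, 11]) cube([156, 11, 219]);
  translate([0, 115, 11]) cube([156, 11, 219]);
  translate([0, 11, 11]) cube([11, 104, 219]);
  translate([145, 11, 11]) cube([11, 104, 219]);
}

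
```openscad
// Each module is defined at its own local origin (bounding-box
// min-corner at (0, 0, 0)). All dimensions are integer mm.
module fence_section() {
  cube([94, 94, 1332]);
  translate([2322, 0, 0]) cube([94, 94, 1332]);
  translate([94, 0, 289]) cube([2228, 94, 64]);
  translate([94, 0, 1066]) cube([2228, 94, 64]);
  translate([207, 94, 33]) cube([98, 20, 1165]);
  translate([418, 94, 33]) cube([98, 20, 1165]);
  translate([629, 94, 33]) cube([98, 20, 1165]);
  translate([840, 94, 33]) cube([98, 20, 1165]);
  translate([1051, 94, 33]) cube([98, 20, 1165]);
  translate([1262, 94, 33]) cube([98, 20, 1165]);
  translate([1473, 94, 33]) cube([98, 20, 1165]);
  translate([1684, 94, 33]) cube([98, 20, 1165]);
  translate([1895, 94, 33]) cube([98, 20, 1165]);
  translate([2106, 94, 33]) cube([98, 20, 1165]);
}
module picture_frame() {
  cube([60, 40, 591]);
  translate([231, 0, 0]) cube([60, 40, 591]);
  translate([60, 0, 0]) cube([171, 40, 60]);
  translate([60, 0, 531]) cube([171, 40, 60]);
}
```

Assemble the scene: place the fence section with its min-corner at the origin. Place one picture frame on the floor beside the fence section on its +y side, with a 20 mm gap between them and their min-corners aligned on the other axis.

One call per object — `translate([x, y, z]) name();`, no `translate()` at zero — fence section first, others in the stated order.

fence_section();
translate([0, 134, 0]) picture_frame();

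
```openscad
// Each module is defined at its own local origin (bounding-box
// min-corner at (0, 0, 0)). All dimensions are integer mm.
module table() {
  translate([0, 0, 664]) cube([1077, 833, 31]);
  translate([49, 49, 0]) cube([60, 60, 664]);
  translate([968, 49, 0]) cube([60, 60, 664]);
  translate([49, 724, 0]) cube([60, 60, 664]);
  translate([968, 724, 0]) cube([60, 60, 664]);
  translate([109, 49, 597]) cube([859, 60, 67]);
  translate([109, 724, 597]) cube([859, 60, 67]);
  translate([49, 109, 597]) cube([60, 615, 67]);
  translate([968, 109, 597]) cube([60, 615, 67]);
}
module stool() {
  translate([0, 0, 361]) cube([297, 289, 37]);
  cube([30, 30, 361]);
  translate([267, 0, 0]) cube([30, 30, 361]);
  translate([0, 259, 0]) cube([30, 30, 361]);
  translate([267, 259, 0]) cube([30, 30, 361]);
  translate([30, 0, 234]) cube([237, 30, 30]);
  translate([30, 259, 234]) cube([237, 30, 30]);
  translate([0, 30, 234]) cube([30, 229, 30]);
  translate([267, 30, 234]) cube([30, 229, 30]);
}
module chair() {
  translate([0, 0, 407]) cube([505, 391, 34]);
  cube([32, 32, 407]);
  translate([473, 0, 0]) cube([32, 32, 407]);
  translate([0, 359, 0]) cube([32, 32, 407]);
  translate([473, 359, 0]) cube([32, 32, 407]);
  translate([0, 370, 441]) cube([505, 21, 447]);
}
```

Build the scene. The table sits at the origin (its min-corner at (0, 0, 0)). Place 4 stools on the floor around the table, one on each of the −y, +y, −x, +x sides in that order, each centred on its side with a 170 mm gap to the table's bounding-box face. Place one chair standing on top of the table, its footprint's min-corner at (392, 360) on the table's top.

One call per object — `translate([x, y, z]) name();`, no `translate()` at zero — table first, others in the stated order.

table();
translate([390, -459, 0]) stool();
translate([390, 1003, 0]) stool();
translate([-467, 272, 0]) stool();
translate([1247, 272, 0]) stool();
translate([392, 360, 695]) chair();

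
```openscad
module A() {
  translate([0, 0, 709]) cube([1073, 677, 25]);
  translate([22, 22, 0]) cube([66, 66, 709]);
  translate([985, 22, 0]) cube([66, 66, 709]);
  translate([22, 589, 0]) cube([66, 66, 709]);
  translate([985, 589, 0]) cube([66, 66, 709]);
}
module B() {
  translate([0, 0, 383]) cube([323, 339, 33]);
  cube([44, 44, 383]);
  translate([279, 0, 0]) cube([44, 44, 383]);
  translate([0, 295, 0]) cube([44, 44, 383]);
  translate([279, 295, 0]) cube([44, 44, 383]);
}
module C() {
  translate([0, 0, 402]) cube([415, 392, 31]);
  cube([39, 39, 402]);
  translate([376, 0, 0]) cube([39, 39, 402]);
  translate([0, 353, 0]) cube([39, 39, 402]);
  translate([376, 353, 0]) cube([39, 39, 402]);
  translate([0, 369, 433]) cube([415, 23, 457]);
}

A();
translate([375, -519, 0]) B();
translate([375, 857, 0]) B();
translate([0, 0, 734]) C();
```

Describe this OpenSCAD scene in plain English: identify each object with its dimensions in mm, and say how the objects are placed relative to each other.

A is a rectangular dining table. The top is 1073×677×25 mm with its upper surface at z = 734 mm. It stands on four 66×66 mm square legs, each inset 22 mm from the nearest pair of top edges, running from the floor to the underside of the top.

B is a four-legged stool. The seat is a 323×339×33 mm slab whose top surface is at z = 416 mm; four square legs, each 44×44 mm in cross-section, run from the floor (z = 0) to the underside of the seat, each flush with a corner of the seat.

C is a chair. The seat is a 415×392×31 mm slab with its top at z = 433 mm, on four 39×39 mm corner legs (flush with the seat edges, standing on z = 0). A flat backrest 23 mm thick, 457 mm tall, spans the full seat width and rises from the seat top along its +y edge, rear face flush with the rear of the seat.

Two stools sit around the table at the −y, +y sides. The chair is on top of the table.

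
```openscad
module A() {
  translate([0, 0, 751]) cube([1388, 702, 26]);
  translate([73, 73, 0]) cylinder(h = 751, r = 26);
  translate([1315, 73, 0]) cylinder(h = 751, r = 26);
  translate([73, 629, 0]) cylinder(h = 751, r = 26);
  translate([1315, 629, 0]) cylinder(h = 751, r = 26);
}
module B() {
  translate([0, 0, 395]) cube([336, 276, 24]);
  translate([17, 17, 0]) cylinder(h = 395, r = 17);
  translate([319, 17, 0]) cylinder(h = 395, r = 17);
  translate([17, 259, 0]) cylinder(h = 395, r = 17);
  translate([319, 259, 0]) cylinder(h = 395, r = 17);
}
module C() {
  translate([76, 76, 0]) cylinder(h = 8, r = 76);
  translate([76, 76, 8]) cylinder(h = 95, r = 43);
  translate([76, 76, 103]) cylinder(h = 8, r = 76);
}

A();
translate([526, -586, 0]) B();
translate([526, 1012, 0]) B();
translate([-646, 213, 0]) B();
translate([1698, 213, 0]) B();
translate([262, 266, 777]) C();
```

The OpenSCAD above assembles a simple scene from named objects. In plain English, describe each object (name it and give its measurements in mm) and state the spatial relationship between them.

A is a table: top 1388 mm (x) × 702 mm (y), 26 mm thick, upper face at z = 777 mm, on four round legs of 52 mm diameter, each leg's bounding box inset 47 mm from the nearest pair of top edges, running from z = 0 to the bottom of the top.

B is a four-legged stool. The seat is a 336×276×24 mm slab whose top surface is at z = 419 mm; four round legs, each 34 mm in diameter, run from the floor (z = 0) to the underside of the seat, each leg's axis is inset half a diameter from the nearest pair of seat edges (so the leg's bounding box is flush with the corner).

C is a spool: two coaxial disc flanges of radius 76 mm and thickness 8 mm, joined by a core cylinder of radius 43 mm and height 95 mm. The lower flange rests on z = 0 and the three cylinders share a vertical axis.

Four stools sit around the table at the −y, +y, −x, +x sides. The spool is on top of the table.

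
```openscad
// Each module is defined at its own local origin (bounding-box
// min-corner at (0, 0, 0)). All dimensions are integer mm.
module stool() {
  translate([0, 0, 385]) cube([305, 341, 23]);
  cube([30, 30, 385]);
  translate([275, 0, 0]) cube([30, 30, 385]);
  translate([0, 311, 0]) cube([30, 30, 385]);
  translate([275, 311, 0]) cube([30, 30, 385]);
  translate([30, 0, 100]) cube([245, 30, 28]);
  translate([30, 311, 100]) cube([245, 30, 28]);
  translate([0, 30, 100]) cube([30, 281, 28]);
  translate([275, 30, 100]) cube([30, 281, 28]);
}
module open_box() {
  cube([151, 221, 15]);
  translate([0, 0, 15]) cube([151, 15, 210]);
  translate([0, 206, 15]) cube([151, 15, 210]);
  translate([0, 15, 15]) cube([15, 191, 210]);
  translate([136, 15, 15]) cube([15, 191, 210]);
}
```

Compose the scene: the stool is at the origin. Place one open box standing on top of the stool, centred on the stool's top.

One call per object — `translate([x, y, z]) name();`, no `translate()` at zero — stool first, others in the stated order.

stool();
translate([77, 60, 408]) open_box();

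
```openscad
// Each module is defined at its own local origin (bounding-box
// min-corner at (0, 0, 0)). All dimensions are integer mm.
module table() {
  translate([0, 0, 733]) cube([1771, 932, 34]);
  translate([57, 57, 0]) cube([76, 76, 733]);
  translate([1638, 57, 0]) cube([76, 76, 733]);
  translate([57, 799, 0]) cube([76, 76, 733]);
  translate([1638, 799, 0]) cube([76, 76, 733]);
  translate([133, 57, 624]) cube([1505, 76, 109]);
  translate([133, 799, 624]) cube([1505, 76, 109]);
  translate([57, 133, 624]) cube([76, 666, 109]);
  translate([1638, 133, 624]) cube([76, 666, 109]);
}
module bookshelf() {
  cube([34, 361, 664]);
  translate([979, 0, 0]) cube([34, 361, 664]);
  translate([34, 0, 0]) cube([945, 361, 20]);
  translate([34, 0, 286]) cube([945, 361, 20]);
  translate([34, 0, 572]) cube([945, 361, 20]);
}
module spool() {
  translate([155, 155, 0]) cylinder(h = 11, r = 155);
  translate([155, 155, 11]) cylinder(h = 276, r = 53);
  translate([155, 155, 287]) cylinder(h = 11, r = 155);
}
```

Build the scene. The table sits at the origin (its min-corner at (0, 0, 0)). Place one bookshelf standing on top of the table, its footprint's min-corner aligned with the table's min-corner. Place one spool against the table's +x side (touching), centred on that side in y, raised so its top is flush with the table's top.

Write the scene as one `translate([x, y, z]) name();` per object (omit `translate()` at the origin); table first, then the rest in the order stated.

table();
translate([0, 0, 767]) bookshelf();
translate([1771, 311, 469]) spool();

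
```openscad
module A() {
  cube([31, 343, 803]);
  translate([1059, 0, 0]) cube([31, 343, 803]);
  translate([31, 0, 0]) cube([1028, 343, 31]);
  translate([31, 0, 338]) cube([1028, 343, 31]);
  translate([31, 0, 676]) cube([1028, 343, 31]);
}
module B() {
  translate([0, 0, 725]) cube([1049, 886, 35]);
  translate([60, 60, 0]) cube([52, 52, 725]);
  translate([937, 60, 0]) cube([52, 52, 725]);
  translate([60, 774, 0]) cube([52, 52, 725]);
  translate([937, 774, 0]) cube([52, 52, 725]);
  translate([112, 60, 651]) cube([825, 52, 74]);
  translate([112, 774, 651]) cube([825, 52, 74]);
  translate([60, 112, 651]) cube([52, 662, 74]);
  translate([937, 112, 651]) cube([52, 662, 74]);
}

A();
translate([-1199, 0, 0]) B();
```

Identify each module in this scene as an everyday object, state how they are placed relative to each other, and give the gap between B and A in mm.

A is a bookshelf. B is a table. The table is on the floor beside the bookshelf on its −x side. The gap between the table and the bookshelf is 150 mm.

The table's nearest face is 150 mm from the bookshelf's −x face.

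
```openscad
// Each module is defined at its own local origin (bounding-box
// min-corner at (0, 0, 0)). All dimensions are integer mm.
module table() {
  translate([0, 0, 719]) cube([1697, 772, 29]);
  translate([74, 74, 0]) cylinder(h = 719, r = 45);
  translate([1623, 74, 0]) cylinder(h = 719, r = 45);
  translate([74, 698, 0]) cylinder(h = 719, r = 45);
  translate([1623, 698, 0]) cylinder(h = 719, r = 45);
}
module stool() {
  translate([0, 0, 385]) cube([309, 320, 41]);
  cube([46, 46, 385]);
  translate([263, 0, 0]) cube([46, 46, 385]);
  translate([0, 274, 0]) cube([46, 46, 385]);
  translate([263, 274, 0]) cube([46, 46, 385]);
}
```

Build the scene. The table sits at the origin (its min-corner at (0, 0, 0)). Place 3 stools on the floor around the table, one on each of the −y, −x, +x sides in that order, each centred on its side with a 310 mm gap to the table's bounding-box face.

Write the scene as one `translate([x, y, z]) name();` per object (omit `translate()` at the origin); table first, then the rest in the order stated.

table();
translate([694, -630, 0]) stool();
translate([-619, 226, 0]) stool();
translate([2007, 226, 0]) stool();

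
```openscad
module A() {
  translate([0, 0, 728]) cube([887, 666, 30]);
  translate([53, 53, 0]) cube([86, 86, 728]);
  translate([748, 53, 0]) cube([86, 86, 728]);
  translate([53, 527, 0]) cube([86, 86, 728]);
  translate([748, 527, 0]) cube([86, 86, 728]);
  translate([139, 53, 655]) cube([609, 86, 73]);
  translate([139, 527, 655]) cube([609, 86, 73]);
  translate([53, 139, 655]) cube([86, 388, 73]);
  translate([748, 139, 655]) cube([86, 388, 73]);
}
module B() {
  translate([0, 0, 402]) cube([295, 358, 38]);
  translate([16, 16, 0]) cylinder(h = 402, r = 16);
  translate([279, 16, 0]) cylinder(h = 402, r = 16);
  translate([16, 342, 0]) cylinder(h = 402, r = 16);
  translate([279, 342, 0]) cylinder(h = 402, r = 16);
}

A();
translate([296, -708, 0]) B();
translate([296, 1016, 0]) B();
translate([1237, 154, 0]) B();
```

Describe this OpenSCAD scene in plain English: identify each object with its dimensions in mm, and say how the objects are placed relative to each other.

A is a rectangular dining table. The top is 887×666×30 mm with its upper surface at z = 758 mm. It stands on four 86×86 mm square legs, each inset 53 mm from the nearest pair of top edges, running from the floor to the underside of the top. Four apron rails, 86 mm thick and 73 mm tall, run between adjacent legs with their top edges flush with the underside of the top and their outer faces flush with the legs' outer faces.

B is a simple wooden stool: a rectangular seat 295 mm (x) by 358 mm (y), 38 mm thick, top face at z = 440 mm, on four round legs, each 32 mm in diameter. The legs rest on z = 0, each leg's axis is inset half a diameter from the nearest pair of seat edges (so the leg's bounding box is flush with the corner).

Three stools sit around the table at the −y, +y, +x sides.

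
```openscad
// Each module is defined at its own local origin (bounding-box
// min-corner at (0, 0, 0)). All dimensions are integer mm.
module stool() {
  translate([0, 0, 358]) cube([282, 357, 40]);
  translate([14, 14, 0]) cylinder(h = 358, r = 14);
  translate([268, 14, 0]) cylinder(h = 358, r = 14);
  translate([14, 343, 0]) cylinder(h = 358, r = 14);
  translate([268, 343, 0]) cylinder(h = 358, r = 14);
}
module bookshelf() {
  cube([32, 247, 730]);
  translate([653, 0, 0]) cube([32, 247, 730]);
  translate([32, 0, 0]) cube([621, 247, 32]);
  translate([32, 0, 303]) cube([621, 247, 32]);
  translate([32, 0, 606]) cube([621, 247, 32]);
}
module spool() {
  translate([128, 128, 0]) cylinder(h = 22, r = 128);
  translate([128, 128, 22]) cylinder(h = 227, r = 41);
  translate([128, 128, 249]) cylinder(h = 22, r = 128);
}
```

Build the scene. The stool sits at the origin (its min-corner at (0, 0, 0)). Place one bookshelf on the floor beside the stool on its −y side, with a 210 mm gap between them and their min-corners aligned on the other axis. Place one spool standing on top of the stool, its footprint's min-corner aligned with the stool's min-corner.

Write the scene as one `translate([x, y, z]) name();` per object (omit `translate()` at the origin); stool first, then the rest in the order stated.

stool();
translate([0, -457, 0]) bookshelf();
translate([0, 0, 398]) spool();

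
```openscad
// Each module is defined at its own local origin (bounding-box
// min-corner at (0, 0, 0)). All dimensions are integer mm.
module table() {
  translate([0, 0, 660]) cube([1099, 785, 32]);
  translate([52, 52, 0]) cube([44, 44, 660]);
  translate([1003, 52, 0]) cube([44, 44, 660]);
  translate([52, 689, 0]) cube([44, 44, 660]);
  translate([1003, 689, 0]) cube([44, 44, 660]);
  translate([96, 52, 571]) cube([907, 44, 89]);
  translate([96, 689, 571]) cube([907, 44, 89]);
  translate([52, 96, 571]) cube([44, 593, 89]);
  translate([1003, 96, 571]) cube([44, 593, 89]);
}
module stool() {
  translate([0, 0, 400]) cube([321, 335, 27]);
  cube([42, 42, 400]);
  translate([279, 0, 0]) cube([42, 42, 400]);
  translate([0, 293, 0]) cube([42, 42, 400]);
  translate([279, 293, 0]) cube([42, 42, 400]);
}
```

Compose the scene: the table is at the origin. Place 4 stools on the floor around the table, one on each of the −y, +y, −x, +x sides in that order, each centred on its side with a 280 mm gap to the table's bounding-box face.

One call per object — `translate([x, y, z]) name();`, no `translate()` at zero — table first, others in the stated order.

table();
translate([389, -615, 0]) stool();
translate([389, 1065, 0]) stool();
translate([-601, 225, 0]) stool();
translate([1379, 225, 0]) stool();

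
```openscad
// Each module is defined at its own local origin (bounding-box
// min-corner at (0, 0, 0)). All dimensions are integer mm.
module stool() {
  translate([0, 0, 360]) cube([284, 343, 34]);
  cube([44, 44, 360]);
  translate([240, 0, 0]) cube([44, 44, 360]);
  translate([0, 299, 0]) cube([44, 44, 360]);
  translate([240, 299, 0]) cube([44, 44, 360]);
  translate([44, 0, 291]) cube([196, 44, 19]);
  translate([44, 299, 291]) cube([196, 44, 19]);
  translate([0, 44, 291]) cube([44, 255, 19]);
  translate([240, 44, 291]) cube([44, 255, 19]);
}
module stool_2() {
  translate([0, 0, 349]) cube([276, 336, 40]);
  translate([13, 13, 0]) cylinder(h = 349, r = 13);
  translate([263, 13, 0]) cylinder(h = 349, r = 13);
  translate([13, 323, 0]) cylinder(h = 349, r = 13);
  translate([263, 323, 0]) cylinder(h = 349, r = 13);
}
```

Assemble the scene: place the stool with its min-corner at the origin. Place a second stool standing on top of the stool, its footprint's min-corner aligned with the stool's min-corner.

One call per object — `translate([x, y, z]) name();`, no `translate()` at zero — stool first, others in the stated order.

stool();
translate([0, 0, 394]) stool_2();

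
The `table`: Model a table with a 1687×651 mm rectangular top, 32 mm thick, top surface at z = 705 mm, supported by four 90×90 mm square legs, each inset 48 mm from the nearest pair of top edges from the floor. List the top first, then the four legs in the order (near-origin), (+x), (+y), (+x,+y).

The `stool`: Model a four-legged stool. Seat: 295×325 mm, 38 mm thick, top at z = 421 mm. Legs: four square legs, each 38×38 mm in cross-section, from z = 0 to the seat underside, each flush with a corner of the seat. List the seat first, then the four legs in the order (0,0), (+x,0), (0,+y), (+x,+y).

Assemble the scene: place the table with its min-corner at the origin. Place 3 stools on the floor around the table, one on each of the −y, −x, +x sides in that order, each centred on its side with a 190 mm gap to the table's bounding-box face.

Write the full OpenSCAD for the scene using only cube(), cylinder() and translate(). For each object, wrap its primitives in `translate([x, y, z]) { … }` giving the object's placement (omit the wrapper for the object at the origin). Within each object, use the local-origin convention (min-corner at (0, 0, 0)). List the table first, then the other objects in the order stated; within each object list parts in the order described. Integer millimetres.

translate([0, 0, 673]) cube([1687, 651, 32]);
translate([48, 48, 0]) cube([90, 90, 673]);
translate([1549, 48, 0]) cube([90, 90, 673]);
translate([48, 513, 0]) cube([90, 90, 673]);
translate([1549, 513, 0]) cube([90, 90, 673]);
translate([696, -515, 0]) {
  translate([0, 0, 383]) cube([295, 325, 38]);
  cube([38, 38, 383]);
  translate([257, 0, 0]) cube([38, 38, 383]);
  translate([0, 287, 0]) cube([38, 38, 383]);
  translate([257, 287, 0]) cube([38, 38, 383]);
}
translate([-485, 163, 0]) {
  translate([0, 0, 383]) cube([295, 325, 38]);
  cube([38, 38, 383]);
  translate([257, 0, 0]) cube([38, 38, 383]);
  translate([0, 287, 0]) cube([38, 38, 383]);
  translate([257, 287, 0]) cube([38, 38, 383]);
}
translate([1877, 163, 0]) {
  translate([0, 0, 383]) cube([295, 325, 38]);
  cube([38, 38, 383]);
  translate([257, 0, 0]) cube([38, 38, 383]);
  translate([0, 287, 0]) cube([38, 38, 383]);
  translate([257, 287, 0]) cube([38, 38, 383]);
}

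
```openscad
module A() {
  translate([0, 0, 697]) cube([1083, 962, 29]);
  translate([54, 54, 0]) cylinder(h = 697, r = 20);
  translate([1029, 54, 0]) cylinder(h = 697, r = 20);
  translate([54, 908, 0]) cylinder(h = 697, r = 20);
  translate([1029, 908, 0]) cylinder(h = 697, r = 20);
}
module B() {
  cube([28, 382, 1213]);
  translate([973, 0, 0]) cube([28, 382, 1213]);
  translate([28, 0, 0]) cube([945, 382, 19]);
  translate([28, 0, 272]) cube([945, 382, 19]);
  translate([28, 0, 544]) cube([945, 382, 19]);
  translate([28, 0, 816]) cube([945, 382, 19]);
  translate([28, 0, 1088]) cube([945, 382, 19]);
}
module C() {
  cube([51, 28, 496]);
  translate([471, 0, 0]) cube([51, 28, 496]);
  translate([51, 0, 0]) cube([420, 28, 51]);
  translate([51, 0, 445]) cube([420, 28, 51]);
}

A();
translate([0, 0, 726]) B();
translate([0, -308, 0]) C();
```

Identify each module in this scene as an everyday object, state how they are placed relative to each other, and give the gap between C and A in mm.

The picture frame's nearest face is 280 mm from the table's −y face.

A is a table. B is a bookshelf. C is a picture frame. The bookshelf is on top of the table. The picture frame is on the floor beside the table on its −y side. The gap between the picture frame and the table is 280 mm.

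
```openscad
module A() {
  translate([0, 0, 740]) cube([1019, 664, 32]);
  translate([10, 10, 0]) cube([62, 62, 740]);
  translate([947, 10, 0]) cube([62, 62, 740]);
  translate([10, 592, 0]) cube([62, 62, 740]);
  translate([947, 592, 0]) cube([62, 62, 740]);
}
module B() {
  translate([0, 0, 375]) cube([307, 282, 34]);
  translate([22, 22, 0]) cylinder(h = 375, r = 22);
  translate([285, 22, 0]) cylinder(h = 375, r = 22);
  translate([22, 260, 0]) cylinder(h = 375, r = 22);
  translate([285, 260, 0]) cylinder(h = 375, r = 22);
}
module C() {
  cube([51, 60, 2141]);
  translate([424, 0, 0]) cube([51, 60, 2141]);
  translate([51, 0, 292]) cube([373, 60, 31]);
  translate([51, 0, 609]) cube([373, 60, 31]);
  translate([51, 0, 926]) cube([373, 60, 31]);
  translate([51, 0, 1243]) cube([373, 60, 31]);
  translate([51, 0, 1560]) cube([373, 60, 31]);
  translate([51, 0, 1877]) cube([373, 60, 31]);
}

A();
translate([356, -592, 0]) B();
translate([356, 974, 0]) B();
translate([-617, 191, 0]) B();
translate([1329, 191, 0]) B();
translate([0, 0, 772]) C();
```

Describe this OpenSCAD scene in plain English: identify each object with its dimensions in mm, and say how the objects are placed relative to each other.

A is a rectangular dining table. The top is 1019×664×32 mm with its upper surface at z = 772 mm. It stands on four 62×62 mm square legs, each inset 10 mm from the nearest pair of top edges, running from the floor to the underside of the top.

B is a simple wooden stool: a rectangular seat 307 mm (x) by 282 mm (y), 34 mm thick, top face at z = 409 mm, on four round legs, each 44 mm in diameter. The legs rest on z = 0, each leg's axis is inset half a diameter from the nearest pair of seat edges (so the leg's bounding box is flush with the corner).

C is a wooden ladder with two side rails of 51×60 mm section and 2141 mm height, set 475 mm apart overall. Between them run 6 rectangular rungs (60 mm deep, 31 mm thick), front faces flush with the rails' −y face. The bottom of the first rung is 292 mm above the floor and each subsequent rung is 317 mm higher than the one below.

Four stools sit around the table at the −y, +y, −x, +x sides. The ladder is on top of the table.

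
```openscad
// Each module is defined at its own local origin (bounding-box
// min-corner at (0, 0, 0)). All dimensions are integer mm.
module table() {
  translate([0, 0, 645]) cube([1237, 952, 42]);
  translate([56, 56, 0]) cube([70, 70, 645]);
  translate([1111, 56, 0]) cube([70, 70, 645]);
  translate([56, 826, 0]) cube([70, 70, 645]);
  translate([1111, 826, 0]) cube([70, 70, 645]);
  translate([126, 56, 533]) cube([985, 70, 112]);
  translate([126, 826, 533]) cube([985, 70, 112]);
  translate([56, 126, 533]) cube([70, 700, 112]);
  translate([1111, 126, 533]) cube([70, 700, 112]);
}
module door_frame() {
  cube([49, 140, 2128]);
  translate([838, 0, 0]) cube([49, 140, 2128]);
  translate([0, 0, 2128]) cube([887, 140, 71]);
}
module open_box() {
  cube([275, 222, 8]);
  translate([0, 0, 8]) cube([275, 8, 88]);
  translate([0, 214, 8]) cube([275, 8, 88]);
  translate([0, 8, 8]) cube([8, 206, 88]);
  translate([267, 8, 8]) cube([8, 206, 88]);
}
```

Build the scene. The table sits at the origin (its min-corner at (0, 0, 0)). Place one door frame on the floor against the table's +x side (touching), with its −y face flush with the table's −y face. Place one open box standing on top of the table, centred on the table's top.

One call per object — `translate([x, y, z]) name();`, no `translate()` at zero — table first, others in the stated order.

table();
translate([1237, 0, 0]) door_frame();
translate([481, 365, 687]) open_box();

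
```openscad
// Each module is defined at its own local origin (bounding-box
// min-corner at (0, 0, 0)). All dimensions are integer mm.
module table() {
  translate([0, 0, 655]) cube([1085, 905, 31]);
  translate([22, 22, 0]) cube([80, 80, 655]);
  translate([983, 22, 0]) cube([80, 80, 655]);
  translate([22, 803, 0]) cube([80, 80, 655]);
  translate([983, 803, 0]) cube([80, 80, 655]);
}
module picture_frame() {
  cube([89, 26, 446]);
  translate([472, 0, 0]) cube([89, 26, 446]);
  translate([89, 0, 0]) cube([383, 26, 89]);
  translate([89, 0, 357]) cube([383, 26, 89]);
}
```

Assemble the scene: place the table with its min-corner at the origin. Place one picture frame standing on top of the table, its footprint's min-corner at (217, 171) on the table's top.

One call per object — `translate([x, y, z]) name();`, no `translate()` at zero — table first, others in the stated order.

table();
translate([217, 171, 686]) picture_frame();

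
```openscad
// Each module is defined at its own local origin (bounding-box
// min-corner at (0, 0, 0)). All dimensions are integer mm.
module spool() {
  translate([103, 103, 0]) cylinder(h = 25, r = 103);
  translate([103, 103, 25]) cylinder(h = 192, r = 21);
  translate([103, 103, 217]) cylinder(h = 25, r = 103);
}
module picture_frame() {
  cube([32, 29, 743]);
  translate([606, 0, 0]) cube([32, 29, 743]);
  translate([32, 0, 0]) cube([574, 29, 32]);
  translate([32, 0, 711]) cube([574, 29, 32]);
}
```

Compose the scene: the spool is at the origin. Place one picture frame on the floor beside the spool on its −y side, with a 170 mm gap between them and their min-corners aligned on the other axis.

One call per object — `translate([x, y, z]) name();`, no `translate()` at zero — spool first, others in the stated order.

spool();
translate([0, -199, 0]) picture_frame();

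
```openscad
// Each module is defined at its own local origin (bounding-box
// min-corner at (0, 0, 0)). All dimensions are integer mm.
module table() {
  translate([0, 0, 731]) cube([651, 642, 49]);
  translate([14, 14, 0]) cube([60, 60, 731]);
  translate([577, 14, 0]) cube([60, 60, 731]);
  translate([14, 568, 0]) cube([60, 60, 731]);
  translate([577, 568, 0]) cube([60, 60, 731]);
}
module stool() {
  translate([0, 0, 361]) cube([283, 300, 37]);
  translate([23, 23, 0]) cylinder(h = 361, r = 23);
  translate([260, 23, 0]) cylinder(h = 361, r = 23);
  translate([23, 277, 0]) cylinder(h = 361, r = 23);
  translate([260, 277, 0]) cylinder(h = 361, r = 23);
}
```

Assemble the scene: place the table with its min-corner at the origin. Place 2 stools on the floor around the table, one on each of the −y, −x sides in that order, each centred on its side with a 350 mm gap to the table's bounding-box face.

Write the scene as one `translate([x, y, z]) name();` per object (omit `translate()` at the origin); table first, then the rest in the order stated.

table();
translate([184, -650, 0]) stool();
translate([-633, 171, 0]) stool();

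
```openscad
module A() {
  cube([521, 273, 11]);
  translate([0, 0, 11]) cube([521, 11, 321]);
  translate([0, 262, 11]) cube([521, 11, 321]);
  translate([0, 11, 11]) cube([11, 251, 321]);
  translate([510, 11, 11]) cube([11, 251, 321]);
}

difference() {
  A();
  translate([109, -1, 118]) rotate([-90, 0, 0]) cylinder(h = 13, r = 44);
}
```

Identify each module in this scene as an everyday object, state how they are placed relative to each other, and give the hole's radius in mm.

The subtracted cylinder has r = 44 mm.

A is an open box. The open box has a circular hole through its front wall. The hole's radius is 44 mm.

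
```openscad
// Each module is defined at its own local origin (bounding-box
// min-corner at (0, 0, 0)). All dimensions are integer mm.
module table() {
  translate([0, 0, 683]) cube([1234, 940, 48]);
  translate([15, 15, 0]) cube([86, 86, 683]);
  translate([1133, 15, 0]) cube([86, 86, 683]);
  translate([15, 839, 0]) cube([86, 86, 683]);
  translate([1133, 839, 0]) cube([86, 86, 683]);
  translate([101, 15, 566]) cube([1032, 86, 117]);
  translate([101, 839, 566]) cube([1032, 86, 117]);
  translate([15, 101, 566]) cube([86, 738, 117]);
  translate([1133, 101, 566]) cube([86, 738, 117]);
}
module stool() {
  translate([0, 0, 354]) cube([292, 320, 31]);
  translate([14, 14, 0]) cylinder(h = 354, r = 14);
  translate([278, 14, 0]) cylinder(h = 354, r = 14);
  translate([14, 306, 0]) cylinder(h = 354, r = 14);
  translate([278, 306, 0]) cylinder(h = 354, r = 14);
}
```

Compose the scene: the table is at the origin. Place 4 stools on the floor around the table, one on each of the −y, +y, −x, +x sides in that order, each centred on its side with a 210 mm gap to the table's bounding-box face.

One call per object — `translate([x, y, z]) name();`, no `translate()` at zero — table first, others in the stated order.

table();
translate([471, -530, 0]) stool();
translate([471, 1150, 0]) stool();
translate([-502, 310, 0]) stool();
translate([1444, 310, 0]) stool();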